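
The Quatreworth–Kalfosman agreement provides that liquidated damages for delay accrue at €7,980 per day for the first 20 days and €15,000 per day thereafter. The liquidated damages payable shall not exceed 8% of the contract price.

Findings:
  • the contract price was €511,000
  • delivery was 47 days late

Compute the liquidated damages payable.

First 20 days: 20 × €7,980 = €159,600
Remaining days: (47 − 20) × €15,000 = €405,000
Accrued per-day damages: €159,600 + €405,000 = €564,600
Cap: 8% of €511,000 = €40,880
Cap at €40,880: €564,600 exceeds the cap → €40,880

€40,880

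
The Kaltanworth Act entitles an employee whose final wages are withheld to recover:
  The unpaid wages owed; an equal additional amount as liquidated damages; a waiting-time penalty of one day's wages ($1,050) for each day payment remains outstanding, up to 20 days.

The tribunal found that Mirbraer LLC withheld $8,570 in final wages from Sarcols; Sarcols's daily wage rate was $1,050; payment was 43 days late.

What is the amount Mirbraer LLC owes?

Liquidated damages (equal amount): $8,570
Penalty days: min(43, 20) = 20
Waiting-time penalty: 20 × $1,050 = $21,000
Total award: $8,570 + $8,570 + $21,000 = $38,140

$38,140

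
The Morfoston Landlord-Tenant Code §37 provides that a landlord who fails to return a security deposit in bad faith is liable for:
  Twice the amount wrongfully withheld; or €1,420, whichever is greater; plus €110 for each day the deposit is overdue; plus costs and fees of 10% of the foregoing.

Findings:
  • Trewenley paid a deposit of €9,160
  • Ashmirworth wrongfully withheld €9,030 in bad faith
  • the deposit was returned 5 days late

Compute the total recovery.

Doubled: 2 × €9,030 = €18,060
Minimum €1,420: €18,060 meets the minimum, no increase.
Late-return penalty: 5 × €110 = €550
Damages plus late penalty: €18,060 + €550 = €18,610
Costs and fees: 10% of €18,610 = €1,861
Total recovery: €18,610 + €1,861 = €20,471

Recovery: €20,471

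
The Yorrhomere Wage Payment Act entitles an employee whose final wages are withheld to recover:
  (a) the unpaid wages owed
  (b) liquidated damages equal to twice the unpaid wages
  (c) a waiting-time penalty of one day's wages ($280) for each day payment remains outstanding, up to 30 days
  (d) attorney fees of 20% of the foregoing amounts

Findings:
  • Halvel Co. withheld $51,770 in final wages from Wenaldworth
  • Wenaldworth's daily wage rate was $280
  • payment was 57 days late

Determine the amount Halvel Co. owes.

Doubled: 2 × $51,770 = $103,540
Penalty days: min(57, 30) = 30
Waiting-time penalty: 30 × $280 = $8,400
Subtotal: $51,770 + $103,540 + $8,400 = $163,710
Attorney fees: 20% of $163,710 = $32,742
Total award: $163,710 + $32,742 = $196,452

$196,452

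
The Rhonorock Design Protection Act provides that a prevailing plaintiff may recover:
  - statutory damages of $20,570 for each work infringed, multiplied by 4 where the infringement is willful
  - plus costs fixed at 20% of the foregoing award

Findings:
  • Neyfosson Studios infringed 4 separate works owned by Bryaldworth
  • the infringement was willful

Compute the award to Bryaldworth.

$394,944

Statutory damages: 4 × $20,570 = $82,280
Multiplied by 4: 4 × $82,280 = $329,120
Costs: 20% of $329,120 = $65,824
Award plus costs: $329,120 + $65,824 = $394,944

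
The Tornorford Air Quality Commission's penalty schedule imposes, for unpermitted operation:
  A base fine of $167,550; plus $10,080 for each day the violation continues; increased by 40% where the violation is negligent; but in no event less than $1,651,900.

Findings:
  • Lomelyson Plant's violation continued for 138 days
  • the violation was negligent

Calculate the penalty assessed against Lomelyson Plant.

Civil penalty: $2,182,026

Per-day component: 138 × $10,080 = $1,391,040
Base plus per-day: $167,550 + $1,391,040 = $1,558,590
Enhancement: 40% of $1,558,590 = $623,436
Enhanced fine: $1,558,590 + $623,436 = $2,182,026
Minimum $1,651,900: $2,182,026 meets the minimum, no increase.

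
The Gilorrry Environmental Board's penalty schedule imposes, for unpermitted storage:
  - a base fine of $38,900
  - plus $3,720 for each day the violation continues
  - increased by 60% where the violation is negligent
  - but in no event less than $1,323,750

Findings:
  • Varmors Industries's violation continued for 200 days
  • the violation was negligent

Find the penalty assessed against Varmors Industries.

$1,323,750

Per-day component: 200 × $3,720 = $744,000
Base plus per-day: $38,900 + $744,000 = $782,900
Enhancement: 60% of $782,900 = $469,740
Enhanced fine: $782,900 + $469,740 = $1,252,640
Minimum $1,323,750: $1,252,640 is below the minimum → $1,323,750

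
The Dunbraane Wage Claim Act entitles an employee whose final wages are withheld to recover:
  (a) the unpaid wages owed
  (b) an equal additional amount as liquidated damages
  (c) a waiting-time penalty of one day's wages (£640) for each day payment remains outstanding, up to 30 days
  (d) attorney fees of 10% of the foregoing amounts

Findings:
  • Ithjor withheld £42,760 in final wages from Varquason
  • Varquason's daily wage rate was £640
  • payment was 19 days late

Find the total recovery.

£107,448

Liquidated damages (equal amount): £42,760
Penalty days: min(19, 30) = 19
Waiting-time penalty: 19 × £640 = £12,160
Subtotal: £42,760 + £42,760 + £12,160 = £97,680
Attorney fees: 10% of £97,680 = £9,768
Total award: £97,680 + £9,768 = £107,448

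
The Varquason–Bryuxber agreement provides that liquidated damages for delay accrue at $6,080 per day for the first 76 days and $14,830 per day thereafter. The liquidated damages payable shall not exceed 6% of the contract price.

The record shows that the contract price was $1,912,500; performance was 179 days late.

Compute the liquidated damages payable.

Liquidated damages: $114,750

First 76 days: 76 × $6,080 = $462,080
Remaining days: (179 − 76) × $14,830 = $1,527,490
Accrued per-day damages: $462,080 + $1,527,490 = $1,989,570
Cap: 6% of $1,912,500 = $114,750
Cap at $114,750: $1,989,570 exceeds the cap → $114,750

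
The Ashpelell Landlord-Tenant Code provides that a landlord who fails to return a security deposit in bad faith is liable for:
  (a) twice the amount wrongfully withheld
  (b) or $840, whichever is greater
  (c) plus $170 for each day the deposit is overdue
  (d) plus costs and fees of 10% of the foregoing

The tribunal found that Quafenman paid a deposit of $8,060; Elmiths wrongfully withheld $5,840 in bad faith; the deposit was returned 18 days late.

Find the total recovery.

$16,214

Doubled: 2 × $5,840 = $11,680
Minimum $840: $11,680 meets the minimum, no increase.
Late-return penalty: 18 × $170 = $3,060
Damages plus late penalty: $11,680 + $3,060 = $14,740
Costs and fees: 10% of $14,740 = $1,474
Total recovery: $14,740 + $1,474 = $16,214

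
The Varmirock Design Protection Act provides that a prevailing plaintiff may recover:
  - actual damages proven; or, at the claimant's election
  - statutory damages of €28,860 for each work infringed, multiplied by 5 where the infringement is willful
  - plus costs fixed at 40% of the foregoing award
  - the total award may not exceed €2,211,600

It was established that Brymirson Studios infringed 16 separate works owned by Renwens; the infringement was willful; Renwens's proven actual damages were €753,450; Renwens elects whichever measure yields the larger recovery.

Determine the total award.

Statutory damages: 16 × €28,860 = €461,760
Multiplied by 5: 5 × €461,760 = €2,308,800
Greater of actual damages (€753,450) or enhanced statutory damages (€2,308,800): €2,308,800
Costs: 40% of €2,308,800 = €923,520
Award plus costs: €2,308,800 + €923,520 = €3,232,320
Cap at €2,211,600: €3,232,320 exceeds the cap → €2,211,600

€2,211,600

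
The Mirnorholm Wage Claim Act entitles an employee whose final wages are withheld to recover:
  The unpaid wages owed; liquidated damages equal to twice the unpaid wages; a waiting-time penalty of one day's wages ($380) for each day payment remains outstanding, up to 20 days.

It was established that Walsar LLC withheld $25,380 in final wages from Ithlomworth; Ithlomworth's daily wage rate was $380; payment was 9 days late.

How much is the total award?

Doubled: 2 × $25,380 = $50,760
Penalty days: min(9, 20) = 9
Waiting-time penalty: 9 × $380 = $3,420
Total award: $25,380 + $50,760 + $3,420 = $79,560

$79,560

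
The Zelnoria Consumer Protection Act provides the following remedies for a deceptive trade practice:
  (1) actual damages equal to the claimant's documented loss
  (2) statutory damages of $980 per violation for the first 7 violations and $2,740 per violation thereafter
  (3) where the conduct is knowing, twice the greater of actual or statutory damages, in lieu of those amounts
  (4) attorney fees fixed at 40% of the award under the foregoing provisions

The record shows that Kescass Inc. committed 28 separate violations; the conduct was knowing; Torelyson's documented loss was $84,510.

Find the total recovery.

$236,628

First 7 violations: 7 × $980 = $6,860
Remaining violations: (28 − 7) × $2,740 = $57,540
Statutory damages: $6,860 + $57,540 = $64,400
Greater of actual damages ($84,510) or statutory damages ($64,400): $84,510
Doubled: 2 × $84,510 = $169,020
Attorney fees: 40% of $169,020 = $67,608
Total recovery: $169,020 + $67,608 = $236,628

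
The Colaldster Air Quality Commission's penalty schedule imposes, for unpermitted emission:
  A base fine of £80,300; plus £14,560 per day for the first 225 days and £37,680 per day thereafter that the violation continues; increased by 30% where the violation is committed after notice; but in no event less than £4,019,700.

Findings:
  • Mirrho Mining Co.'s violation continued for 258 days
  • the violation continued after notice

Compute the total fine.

First 225 days: 225 × £14,560 = £3,276,000
Remaining days: (258 − 225) × £37,680 = £1,243,440
Per-day component: £3,276,000 + £1,243,440 = £4,519,440
Base plus per-day: £80,300 + £4,519,440 = £4,599,740
Enhancement: 30% of £4,599,740 = £1,379,922
Enhanced fine: £4,599,740 + £1,379,922 = £5,979,662
Minimum £4,019,700: £5,979,662 meets the minimum, no increase.

£5,979,662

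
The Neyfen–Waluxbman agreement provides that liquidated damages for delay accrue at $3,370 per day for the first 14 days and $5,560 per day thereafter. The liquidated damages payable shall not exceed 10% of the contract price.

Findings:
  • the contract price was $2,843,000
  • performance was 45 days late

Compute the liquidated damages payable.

Liquidated damages: $219,540

First 14 days: 14 × $3,370 = $47,180
Remaining days: (45 − 14) × $5,560 = $172,360
Accrued per-day damages: $47,180 + $172,360 = $219,540
Cap: 10% of $2,843,000 = $284,300
Cap at $284,300: $219,540 is within the cap, no reduction.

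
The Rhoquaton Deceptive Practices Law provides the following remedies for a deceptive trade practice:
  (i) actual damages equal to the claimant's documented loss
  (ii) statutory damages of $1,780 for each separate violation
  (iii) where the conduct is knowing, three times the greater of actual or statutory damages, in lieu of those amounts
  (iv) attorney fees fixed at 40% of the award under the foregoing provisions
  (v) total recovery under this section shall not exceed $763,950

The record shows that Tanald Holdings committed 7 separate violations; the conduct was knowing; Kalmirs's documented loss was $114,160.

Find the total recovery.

$479,472

Statutory damages: 7 × $1,780 = $12,460
Greater of actual damages ($114,160) or statutory damages ($12,460): $114,160
Trebled: 3 × $114,160 = $342,480
Attorney fees: 40% of $342,480 = $136,992
Total before cap: $342,480 + $136,992 = $479,472
Cap at $763,950: $479,472 is within the cap, no reduction.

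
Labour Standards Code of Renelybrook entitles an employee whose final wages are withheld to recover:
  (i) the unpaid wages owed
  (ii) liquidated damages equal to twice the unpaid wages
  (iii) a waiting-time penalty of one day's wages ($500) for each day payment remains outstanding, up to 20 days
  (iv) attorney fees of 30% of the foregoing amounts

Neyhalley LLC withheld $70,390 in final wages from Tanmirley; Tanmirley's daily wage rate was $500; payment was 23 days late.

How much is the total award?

$287,521

Doubled: 2 × $70,390 = $140,780
Penalty days: min(23, 20) = 20
Waiting-time penalty: 20 × $500 = $10,000
Subtotal: $70,390 + $140,780 + $10,000 = $221,170
Attorney fees: 30% of $221,170 = $66,351
Total award: $221,170 + $66,351 = $287,521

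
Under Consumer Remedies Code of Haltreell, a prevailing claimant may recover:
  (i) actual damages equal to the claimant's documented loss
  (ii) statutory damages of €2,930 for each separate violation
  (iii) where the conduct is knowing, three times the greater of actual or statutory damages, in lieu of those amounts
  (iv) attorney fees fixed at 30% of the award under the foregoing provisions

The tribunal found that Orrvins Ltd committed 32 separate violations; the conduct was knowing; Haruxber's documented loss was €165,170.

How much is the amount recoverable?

€644,163

Statutory damages: 32 × €2,930 = €93,760
Greater of actual damages (€165,170) or statutory damages (€93,760): €165,170
Trebled: 3 × €165,170 = €495,510
Attorney fees: 30% of €495,510 = €148,653
Total recovery: €495,510 + €148,653 = €644,163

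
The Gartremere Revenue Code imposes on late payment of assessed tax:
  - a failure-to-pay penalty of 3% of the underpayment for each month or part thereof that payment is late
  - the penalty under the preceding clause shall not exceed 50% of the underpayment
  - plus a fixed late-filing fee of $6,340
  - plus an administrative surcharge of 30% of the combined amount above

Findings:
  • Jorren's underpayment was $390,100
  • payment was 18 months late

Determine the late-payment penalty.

Accrued rate: 3% × 18 = 54%, capped at 50% → 50%
Failure-to-pay penalty: 50% of $390,100 = $195,050
Penalty before surcharge: $195,050 + $6,340 = $201,390
Administrative surcharge: 30% of $201,390 = $60,417
Total penalty: $201,390 + $60,417 = $261,807

Penalty: $261,807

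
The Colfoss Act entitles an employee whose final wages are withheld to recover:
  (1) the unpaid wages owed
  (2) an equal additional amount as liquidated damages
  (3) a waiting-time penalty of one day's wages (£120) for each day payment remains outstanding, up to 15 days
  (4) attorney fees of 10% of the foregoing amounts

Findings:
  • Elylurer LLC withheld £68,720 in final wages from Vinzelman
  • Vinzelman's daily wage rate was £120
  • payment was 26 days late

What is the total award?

£153,164

Liquidated damages (equal amount): £68,720
Penalty days: min(26, 15) = 15
Waiting-time penalty: 15 × £120 = £1,800
Subtotal: £68,720 + £68,720 + £1,800 = £139,240
Attorney fees: 10% of £139,240 = £13,924
Total award: £139,240 + £13,924 = £153,164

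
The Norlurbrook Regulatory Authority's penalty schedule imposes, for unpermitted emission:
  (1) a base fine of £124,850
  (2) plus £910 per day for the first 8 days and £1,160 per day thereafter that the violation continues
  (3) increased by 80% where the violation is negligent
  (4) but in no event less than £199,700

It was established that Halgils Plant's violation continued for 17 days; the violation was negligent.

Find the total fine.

First 8 days: 8 × £910 = £7,280
Remaining days: (17 − 8) × £1,160 = £10,440
Per-day component: £7,280 + £10,440 = £17,720
Base plus per-day: £124,850 + £17,720 = £142,570
Enhancement: 80% of £142,570 = £114,056
Enhanced fine: £142,570 + £114,056 = £256,626
Minimum £199,700: £256,626 meets the minimum, no increase.

£256,626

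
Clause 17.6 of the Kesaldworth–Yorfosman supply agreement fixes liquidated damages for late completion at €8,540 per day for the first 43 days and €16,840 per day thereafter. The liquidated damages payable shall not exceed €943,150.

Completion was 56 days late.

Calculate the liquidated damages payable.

First 43 days: 43 × €8,540 = €367,220
Remaining days: (56 − 43) × €16,840 = €218,920
Accrued per-day damages: €367,220 + €218,920 = €586,140
Cap at €943,150: €586,140 is within the cap, no reduction.

Liquidated damages: €586,140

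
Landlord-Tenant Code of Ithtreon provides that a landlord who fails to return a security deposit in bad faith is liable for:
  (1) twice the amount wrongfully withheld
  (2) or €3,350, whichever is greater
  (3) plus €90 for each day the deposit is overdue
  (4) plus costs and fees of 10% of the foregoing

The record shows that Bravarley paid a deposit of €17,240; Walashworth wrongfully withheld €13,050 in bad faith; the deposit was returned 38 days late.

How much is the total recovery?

Doubled: 2 × €13,050 = €26,100
Minimum €3,350: €26,100 meets the minimum, no increase.
Late-return penalty: 38 × €90 = €3,420
Damages plus late penalty: €26,100 + €3,420 = €29,520
Costs and fees: 10% of €29,520 = €2,952
Total recovery: €29,520 + €2,952 = €32,472

€32,472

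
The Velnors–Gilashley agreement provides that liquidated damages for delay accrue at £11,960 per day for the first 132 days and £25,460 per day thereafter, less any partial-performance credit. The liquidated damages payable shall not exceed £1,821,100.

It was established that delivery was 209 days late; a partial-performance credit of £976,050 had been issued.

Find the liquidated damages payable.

First 132 days: 132 × £11,960 = £1,578,720
Remaining days: (209 − 132) × £25,460 = £1,960,420
Accrued per-day damages: £1,578,720 + £1,960,420 = £3,539,140
Less partial-performance credit: £3,539,140 − £976,050 = £2,563,090
Cap at £1,821,100: £2,563,090 exceeds the cap → £1,821,100

Liquidated damages: £1,821,100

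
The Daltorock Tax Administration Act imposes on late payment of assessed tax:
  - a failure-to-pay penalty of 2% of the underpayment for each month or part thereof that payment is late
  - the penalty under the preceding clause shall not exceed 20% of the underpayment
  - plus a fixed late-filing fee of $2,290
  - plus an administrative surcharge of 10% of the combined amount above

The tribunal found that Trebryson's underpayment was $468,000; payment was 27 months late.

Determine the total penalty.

Penalty: $105,479

Accrued rate: 2% × 27 = 54%, capped at 20% → 20%
Failure-to-pay penalty: 20% of $468,000 = $93,600
Penalty before surcharge: $93,600 + $2,290 = $95,890
Administrative surcharge: 10% of $95,890 = $9,589
Total penalty: $95,890 + $9,589 = $105,479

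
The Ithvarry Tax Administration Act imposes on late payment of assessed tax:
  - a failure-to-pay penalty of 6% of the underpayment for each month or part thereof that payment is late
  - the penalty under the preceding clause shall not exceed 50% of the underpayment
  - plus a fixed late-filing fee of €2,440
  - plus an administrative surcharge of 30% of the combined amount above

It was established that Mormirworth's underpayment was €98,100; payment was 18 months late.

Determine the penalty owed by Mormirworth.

Accrued rate: 6% × 18 = 108%, capped at 50% → 50%
Failure-to-pay penalty: 50% of €98,100 = €49,050
Penalty before surcharge: €49,050 + €2,440 = €51,490
Administrative surcharge: 30% of €51,490 = €15,447
Total penalty: €51,490 + €15,447 = €66,937

€66,937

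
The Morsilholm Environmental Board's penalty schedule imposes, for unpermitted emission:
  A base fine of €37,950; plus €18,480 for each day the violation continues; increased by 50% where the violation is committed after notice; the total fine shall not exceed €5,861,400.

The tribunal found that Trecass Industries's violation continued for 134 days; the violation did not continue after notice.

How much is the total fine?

Per-day component: 134 × €18,480 = €2,476,320
Base plus per-day: €37,950 + €2,476,320 = €2,514,270
The violation did not continue after notice: no 50% increase.
Cap at €5,861,400: €2,514,270 is within the cap, no reduction.

€2,514,270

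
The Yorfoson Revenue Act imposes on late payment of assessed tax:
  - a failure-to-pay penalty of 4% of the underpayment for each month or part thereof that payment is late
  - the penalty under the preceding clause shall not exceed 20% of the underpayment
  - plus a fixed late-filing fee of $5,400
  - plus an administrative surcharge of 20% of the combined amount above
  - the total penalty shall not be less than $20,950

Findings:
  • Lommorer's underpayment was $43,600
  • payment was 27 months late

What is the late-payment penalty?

Accrued rate: 4% × 27 = 108%, capped at 20% → 20%
Failure-to-pay penalty: 20% of $43,600 = $8,720
Penalty before surcharge: $8,720 + $5,400 = $14,120
Administrative surcharge: 20% of $14,120 = $2,824
Total penalty: $14,120 + $2,824 = $16,944
Minimum $20,950: $16,944 is below the minimum → $20,950

$20,950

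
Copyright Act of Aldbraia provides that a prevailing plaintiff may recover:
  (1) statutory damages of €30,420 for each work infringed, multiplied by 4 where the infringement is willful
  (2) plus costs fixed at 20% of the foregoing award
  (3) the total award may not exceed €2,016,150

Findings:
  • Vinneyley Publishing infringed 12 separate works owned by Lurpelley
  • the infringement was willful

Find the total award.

€1,752,192

Statutory damages: 12 × €30,420 = €365,040
Multiplied by 4: 4 × €365,040 = €1,460,160
Costs: 20% of €1,460,160 = €292,032
Award plus costs: €1,460,160 + €292,032 = €1,752,192
Cap at €2,016,150: €1,752,192 is within the cap, no reduction.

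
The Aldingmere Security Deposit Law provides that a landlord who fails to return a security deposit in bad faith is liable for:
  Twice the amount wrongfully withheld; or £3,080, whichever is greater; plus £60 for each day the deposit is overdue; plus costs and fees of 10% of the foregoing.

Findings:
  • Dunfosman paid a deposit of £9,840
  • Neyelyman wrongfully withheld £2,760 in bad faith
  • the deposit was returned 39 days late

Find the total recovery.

Doubled: 2 × £2,760 = £5,520
Minimum £3,080: £5,520 meets the minimum, no increase.
Late-return penalty: 39 × £60 = £2,340
Damages plus late penalty: £5,520 + £2,340 = £7,860
Costs and fees: 10% of £7,860 = £786
Total recovery: £7,860 + £786 = £8,646

Recovery: £8,646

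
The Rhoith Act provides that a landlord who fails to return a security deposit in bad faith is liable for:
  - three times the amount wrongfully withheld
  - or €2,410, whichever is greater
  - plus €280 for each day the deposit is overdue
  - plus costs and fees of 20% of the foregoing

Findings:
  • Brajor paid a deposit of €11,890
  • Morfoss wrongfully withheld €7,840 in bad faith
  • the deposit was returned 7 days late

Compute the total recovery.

Trebled: 3 × €7,840 = €23,520
Minimum €2,410: €23,520 meets the minimum, no increase.
Late-return penalty: 7 × €280 = €1,960
Damages plus late penalty: €23,520 + €1,960 = €25,480
Costs and fees: 20% of €25,480 = €5,096
Total recovery: €25,480 + €5,096 = €30,576

€30,576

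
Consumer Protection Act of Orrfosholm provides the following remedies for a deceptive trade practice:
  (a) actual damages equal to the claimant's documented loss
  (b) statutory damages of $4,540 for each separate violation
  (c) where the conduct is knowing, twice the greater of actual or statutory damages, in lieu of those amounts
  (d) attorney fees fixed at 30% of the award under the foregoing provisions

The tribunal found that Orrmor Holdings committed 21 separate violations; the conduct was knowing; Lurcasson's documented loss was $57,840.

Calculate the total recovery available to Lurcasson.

$247,884

Statutory damages: 21 × $4,540 = $95,340
Greater of actual damages ($57,840) or statutory damages ($95,340): $95,340
Doubled: 2 × $95,340 = $190,680
Attorney fees: 30% of $190,680 = $57,204
Total recovery: $190,680 + $57,204 = $247,884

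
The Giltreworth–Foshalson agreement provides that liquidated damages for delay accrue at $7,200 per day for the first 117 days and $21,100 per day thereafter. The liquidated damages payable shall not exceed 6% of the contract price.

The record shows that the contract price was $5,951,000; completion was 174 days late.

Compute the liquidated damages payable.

$357,060

First 117 days: 117 × $7,200 = $842,400
Remaining days: (174 − 117) × $21,100 = $1,202,700
Accrued per-day damages: $842,400 + $1,202,700 = $2,045,100
Cap: 6% of $5,951,000 = $357,060
Cap at $357,060: $2,045,100 exceeds the cap → $357,060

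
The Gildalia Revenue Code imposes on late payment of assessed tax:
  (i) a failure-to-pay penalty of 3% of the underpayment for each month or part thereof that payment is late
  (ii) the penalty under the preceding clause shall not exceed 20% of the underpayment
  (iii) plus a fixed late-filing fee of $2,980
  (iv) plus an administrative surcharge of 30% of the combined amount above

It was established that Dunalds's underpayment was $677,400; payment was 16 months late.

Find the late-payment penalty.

$179,998

Accrued rate: 3% × 16 = 48%, capped at 20% → 20%
Failure-to-pay penalty: 20% of $677,400 = $135,480
Penalty before surcharge: $135,480 + $2,980 = $138,460
Administrative surcharge: 30% of $138,460 = $41,538
Total penalty: $138,460 + $41,538 = $179,998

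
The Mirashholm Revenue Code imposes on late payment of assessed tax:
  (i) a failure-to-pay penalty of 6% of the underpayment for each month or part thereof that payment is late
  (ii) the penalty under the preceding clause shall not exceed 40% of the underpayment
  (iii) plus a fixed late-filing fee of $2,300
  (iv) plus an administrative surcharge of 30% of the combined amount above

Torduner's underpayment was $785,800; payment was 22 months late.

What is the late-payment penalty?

$411,606

Accrued rate: 6% × 22 = 132%, capped at 40% → 40%
Failure-to-pay penalty: 40% of $785,800 = $314,320
Penalty before surcharge: $314,320 + $2,300 = $316,620
Administrative surcharge: 30% of $316,620 = $94,986
Total penalty: $316,620 + $94,986 = $411,606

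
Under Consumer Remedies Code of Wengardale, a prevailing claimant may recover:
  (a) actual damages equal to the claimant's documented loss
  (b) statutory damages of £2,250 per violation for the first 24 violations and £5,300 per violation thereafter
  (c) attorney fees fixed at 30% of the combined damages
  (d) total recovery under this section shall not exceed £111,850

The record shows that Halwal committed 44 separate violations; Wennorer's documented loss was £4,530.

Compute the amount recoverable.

First 24 violations: 24 × £2,250 = £54,000
Remaining violations: (44 − 24) × £5,300 = £106,000
Statutory damages: £54,000 + £106,000 = £160,000
Combined damages: £4,530 + £160,000 = £164,530
Attorney fees: 30% of £164,530 = £49,359
Total before cap: £164,530 + £49,359 = £213,889
Cap at £111,850: £213,889 exceeds the cap → £111,850

£111,850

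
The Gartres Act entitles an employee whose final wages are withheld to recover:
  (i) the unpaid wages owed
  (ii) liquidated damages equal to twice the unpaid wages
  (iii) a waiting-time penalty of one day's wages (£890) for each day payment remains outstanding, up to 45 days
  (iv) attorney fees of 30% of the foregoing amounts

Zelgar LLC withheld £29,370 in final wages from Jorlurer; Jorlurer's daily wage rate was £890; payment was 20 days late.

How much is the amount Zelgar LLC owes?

Doubled: 2 × £29,370 = £58,740
Penalty days: min(20, 45) = 20
Waiting-time penalty: 20 × £890 = £17,800
Subtotal: £29,370 + £58,740 + £17,800 = £105,910
Attorney fees: 30% of £105,910 = £31,773
Total award: £105,910 + £31,773 = £137,683

£137,683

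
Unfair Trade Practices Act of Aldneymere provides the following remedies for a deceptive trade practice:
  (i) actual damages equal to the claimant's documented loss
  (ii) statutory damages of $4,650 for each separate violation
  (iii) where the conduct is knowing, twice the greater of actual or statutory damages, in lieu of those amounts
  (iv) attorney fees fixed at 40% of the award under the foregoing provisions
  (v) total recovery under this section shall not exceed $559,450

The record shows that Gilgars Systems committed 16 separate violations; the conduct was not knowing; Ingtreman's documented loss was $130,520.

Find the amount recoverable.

Statutory damages: 16 × $4,650 = $74,400
Conduct not knowing: the in-lieu enhancement does not apply.
Actual plus statutory damages: $130,520 + $74,400 = $204,920
Attorney fees: 40% of $204,920 = $81,968
Total before cap: $204,920 + $81,968 = $286,888
Cap at $559,450: $286,888 is within the cap, no reduction.

$286,888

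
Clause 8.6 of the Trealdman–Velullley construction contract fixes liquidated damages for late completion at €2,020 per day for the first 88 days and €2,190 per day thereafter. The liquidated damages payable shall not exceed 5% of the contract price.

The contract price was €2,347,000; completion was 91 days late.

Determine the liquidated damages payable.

First 88 days: 88 × €2,020 = €177,760
Remaining days: (91 − 88) × €2,190 = €6,570
Accrued per-day damages: €177,760 + €6,570 = €184,330
Cap: 5% of €2,347,000 = €117,350
Cap at €117,350: €184,330 exceeds the cap → €117,350

€117,350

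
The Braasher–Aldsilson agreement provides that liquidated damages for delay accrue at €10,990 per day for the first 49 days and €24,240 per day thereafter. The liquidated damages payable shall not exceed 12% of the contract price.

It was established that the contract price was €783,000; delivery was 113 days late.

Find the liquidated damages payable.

€93,960

First 49 days: 49 × €10,990 = €538,510
Remaining days: (113 − 49) × €24,240 = €1,551,360
Accrued per-day damages: €538,510 + €1,551,360 = €2,089,870
Cap: 12% of €783,000 = €93,960
Cap at €93,960: €2,089,870 exceeds the cap → €93,960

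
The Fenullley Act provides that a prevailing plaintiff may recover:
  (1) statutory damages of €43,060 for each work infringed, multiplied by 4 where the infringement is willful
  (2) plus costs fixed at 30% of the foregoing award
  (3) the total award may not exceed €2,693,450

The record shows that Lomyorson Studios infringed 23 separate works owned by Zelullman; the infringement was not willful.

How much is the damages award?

€1,287,494

Statutory damages: 23 × €43,060 = €990,380
Infringement not willful: no ×4 enhancement.
Costs: 30% of €990,380 = €297,114
Award plus costs: €990,380 + €297,114 = €1,287,494
Cap at €2,693,450: €1,287,494 is within the cap, no reduction.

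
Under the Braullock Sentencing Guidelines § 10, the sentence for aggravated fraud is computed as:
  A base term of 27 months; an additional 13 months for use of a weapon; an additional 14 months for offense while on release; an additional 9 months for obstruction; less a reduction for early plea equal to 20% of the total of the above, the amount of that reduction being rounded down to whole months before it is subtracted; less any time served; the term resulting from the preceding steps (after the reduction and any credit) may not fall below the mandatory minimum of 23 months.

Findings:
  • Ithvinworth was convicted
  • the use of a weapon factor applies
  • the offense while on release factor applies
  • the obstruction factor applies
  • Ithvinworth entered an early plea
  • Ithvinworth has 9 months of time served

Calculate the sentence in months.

42 months

Use of a weapon enhancement: +13 months
Offense while on release enhancement: +14 months
Obstruction enhancement: +9 months
Adjusted term: 27 months + 13 months + 14 months + 9 months = 63 months
Early plea reduction: 20% of 63 months = 12 months (rounded down)
After reduction: 63 − 12 = 51 months
Less time served: 51 months − 9 months = 42 months
Minimum 23 months: 42 months meets the minimum, no increase.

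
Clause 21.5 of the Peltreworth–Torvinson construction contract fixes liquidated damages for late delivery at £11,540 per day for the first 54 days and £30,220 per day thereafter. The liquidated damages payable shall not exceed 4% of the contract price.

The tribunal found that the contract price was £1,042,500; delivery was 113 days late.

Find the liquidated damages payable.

First 54 days: 54 × £11,540 = £623,160
Remaining days: (113 − 54) × £30,220 = £1,782,980
Accrued per-day damages: £623,160 + £1,782,980 = £2,406,140
Cap: 4% of £1,042,500 = £41,700
Cap at £41,700: £2,406,140 exceeds the cap → £41,700

£41,700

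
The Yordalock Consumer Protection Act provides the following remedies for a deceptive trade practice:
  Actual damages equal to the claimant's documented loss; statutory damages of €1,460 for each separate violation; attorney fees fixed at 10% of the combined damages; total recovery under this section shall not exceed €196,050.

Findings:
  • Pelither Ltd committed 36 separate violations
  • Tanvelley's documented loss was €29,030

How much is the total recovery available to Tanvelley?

Statutory damages: 36 × €1,460 = €52,560
Combined damages: €29,030 + €52,560 = €81,590
Attorney fees: 10% of €81,590 = €8,159
Total before cap: €81,590 + €8,159 = €89,749
Cap at €196,050: €89,749 is within the cap, no reduction.

€89,749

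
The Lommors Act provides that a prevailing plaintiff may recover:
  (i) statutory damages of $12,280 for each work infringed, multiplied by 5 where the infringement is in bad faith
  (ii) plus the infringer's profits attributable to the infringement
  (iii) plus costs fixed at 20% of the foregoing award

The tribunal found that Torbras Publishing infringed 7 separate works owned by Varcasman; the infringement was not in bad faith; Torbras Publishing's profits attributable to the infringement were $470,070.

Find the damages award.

Statutory damages: 7 × $12,280 = $85,960
Infringement not in bad faith: no ×5 enhancement.
Combined award: $85,960 + $470,070 = $556,030
Costs: 20% of $556,030 = $111,206
Award plus costs: $556,030 + $111,206 = $667,236

$667,236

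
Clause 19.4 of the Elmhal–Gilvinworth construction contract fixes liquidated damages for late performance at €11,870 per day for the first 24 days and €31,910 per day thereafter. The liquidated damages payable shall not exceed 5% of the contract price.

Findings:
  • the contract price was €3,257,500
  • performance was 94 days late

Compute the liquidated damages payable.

First 24 days: 24 × €11,870 = €284,880
Remaining days: (94 − 24) × €31,910 = €2,233,700
Accrued per-day damages: €284,880 + €2,233,700 = €2,518,580
Cap: 5% of €3,257,500 = €162,875
Cap at €162,875: €2,518,580 exceeds the cap → €162,875

€162,875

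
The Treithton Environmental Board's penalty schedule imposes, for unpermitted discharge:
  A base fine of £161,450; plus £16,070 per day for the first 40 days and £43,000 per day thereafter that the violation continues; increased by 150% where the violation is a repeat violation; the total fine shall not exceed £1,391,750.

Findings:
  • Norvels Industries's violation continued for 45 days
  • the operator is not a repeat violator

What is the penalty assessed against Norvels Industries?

£1,019,250

First 40 days: 40 × £16,070 = £642,800
Remaining days: (45 − 40) × £43,000 = £215,000
Per-day component: £642,800 + £215,000 = £857,800
Base plus per-day: £161,450 + £857,800 = £1,019,250
The operator is not a repeat violator: no 150% increase.
Cap at £1,391,750: £1,019,250 is within the cap, no reduction.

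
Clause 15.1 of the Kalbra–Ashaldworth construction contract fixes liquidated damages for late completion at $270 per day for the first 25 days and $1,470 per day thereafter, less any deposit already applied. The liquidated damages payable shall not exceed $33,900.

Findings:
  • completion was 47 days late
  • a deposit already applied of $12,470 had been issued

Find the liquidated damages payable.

$26,620

First 25 days: 25 × $270 = $6,750
Remaining days: (47 − 25) × $1,470 = $32,340
Accrued per-day damages: $6,750 + $32,340 = $39,090
Less deposit already applied: $39,090 − $12,470 = $26,620
Cap at $33,900: $26,620 is within the cap, no reduction.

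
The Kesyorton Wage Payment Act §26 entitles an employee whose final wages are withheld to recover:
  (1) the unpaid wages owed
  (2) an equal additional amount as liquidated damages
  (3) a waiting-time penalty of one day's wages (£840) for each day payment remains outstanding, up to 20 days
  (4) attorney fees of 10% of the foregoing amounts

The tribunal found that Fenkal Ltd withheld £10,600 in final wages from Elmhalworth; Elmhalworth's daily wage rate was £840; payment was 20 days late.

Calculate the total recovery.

Liquidated damages (equal amount): £10,600
Penalty days: min(20, 20) = 20
Waiting-time penalty: 20 × £840 = £16,800
Subtotal: £10,600 + £10,600 + £16,800 = £38,000
Attorney fees: 10% of £38,000 = £3,800
Total award: £38,000 + £3,800 = £41,800

£41,800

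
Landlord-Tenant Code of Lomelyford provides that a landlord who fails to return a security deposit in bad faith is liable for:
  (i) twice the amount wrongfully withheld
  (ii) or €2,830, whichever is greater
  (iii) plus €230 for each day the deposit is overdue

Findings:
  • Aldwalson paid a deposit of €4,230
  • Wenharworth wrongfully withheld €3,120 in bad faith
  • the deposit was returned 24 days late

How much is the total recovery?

€11,760

Doubled: 2 × €3,120 = €6,240
Minimum €2,830: €6,240 meets the minimum, no increase.
Late-return penalty: 24 × €230 = €5,520
Damages plus late penalty: €6,240 + €5,520 = €11,760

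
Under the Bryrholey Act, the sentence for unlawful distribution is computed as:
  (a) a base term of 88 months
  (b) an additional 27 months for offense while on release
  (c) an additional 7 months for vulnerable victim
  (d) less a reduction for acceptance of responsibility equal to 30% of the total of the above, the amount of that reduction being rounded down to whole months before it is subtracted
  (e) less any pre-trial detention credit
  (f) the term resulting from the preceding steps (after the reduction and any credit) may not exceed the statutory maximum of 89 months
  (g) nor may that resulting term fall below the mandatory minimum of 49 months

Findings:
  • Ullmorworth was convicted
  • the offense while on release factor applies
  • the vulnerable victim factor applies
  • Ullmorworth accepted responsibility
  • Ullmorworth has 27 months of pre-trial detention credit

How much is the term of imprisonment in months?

59 months

Offense while on release enhancement: +27 months
Vulnerable victim enhancement: +7 months
Adjusted term: 88 months + 27 months + 7 months = 122 months
Acceptance of responsibility reduction: 30% of 122 months = 36 months (rounded down)
After reduction: 122 − 36 = 86 months
Less pre-trial detention credit: 86 months − 27 months = 59 months
Cap at 89 months: 59 months is within the cap, no reduction.
Minimum 49 months: 59 months meets the minimum, no increase.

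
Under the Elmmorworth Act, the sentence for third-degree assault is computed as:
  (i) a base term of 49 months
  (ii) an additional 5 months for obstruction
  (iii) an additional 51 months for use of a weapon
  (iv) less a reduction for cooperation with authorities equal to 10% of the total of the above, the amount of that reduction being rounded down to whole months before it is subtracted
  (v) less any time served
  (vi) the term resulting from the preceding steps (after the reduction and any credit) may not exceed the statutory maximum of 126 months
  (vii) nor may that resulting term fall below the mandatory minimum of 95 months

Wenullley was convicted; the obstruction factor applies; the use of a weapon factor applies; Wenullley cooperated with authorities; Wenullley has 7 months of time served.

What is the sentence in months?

95 months

Obstruction enhancement: +5 months
Use of a weapon enhancement: +51 months
Adjusted term: 49 months + 5 months + 51 months = 105 months
Cooperation with authorities reduction: 10% of 105 months = 10 months (rounded down)
After reduction: 105 − 10 = 95 months
Less time served: 95 months − 7 months = 88 months
Cap at 126 months: 88 months is within the cap, no reduction.
Minimum 95 months: 88 months is below the minimum → 95 months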